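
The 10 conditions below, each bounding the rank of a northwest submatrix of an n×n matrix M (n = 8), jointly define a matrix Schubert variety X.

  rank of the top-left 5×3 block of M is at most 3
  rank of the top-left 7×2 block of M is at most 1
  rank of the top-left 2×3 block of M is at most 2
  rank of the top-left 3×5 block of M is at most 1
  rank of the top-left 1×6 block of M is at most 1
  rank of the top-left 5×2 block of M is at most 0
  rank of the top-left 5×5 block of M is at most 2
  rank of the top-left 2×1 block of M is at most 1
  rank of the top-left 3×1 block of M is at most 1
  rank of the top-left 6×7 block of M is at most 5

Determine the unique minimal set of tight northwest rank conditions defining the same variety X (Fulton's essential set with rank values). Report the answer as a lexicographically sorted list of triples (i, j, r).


Propagating the 10 rank bounds to every northwest block:

  R[1]: 0  0  1  1  1  1  1  1
  R[2]: 0  0  1  1  1  2  2  2
  R[3]: 0  0  1  1  1  2  3  3
  R[4]: 0  0  1  2  2  3  4  4
  R[5]: 0  0  1  2  2  3  4  5
  R[6]: 1  1  2  3  3  4  5  6
  R[7]: 1  1  2  3  4  5  6  7
  R[8]: 1  2  3  4  5  6  7  8

so w = (3, 6, 7, 4, 8, 1, 5, 2).

Fulton essential set (4 of the 16 Rothe cells):

[(3, 5, 1), (5, 2, 0), (5, 5, 2), (7, 2, 1)]


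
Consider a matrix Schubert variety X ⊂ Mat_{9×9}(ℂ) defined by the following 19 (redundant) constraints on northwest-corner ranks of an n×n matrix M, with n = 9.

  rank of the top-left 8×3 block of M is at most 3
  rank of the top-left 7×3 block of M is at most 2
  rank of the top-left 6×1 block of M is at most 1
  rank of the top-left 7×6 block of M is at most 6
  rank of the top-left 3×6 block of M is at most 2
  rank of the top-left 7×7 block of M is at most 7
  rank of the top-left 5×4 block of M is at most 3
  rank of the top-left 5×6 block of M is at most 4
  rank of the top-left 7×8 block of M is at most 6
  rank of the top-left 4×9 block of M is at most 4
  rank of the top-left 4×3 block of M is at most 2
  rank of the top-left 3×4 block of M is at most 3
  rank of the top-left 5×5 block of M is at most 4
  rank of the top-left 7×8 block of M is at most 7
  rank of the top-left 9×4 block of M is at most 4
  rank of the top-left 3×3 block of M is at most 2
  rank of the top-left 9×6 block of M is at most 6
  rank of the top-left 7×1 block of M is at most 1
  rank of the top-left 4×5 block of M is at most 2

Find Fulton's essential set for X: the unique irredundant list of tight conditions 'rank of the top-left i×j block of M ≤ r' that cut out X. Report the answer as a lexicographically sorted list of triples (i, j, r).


Reconstructing r_w from the 19 given conditions:

  row 1: 1 | 1 | 1 | 1 | 1 | 1 | 1 | 1 | 1
  row 2: 1 | 2 | 2 | 2 | 2 | 2 | 2 | 2 | 2
  row 3: 1 | 2 | 2 | 2 | 2 | 2 | 3 | 3 | 3
  row 4: 1 | 2 | 2 | 2 | 2 | 3 | 4 | 4 | 4
  row 5: 1 | 2 | 2 | 3 | 3 | 4 | 5 | 5 | 5
  row 6: 1 | 2 | 2 | 3 | 4 | 5 | 6 | 6 | 6
  row 7: 1 | 2 | 2 | 3 | 4 | 5 | 6 | 6 | 7
  row 8: 1 | 2 | 3 | 4 | 5 | 6 | 7 | 7 | 8
  row 9: 1 | 2 | 3 | 4 | 5 | 6 | 7 | 8 | 9

so w = (1, 2, 7, 6, 4, 5, 9, 3, 8).

|D(w)|=11, |Ess(w)|=4:

[(3, 6, 2), (4, 5, 2), (7, 3, 2), (7, 8, 6)]


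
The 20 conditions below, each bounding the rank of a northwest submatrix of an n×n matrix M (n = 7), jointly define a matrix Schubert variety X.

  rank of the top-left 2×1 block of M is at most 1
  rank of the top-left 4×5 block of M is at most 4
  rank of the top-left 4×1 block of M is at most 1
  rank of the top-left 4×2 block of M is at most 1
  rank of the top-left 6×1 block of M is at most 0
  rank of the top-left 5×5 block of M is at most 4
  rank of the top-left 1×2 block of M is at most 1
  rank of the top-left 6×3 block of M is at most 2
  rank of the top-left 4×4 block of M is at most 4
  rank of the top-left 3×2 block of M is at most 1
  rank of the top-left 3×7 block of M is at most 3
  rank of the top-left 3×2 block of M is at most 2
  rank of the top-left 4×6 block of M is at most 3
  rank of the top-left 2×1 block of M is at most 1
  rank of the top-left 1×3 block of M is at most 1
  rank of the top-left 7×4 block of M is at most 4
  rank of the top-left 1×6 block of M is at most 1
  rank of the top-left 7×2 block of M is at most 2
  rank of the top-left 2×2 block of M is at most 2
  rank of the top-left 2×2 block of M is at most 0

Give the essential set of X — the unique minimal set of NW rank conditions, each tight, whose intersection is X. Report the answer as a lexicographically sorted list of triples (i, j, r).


Propagating the 20 rank bounds to every northwest block:

  i=1: 0 0 1 1 1 1 1
  i=2: 0 0 1 2 2 2 2
  i=3: 0 1 2 3 3 3 3
  i=4: 0 1 2 3 3 3 4
  i=5: 0 1 2 3 4 4 5
  i=6: 0 1 2 3 4 5 6
  i=7: 1 2 3 4 5 6 7

reading off 1-entries of Δ²R: w = (3, 4, 2, 7, 5, 6, 1).

Fulton essential set (3 of the 10 Rothe cells):

[(2, 2, 0), (4, 6, 3), (6, 1, 0)]


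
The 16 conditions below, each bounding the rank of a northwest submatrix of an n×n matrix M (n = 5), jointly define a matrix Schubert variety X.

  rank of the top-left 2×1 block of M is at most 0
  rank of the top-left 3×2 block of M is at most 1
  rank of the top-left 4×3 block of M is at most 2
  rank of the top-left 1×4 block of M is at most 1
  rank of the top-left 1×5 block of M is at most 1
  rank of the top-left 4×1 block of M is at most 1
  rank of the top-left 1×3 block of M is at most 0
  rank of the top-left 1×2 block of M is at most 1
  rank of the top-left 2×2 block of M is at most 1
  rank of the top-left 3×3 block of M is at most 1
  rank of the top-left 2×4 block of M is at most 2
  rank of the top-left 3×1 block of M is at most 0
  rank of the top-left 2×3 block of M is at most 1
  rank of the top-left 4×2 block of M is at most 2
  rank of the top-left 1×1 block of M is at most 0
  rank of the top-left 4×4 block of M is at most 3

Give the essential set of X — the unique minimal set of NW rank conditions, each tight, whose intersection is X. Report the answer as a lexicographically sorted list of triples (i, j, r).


Recovering R(i,j) via the rank-extension bound from the 16 conditions:

  row 1: 0  0  0  1  1
  row 2: 0  1  1  2  2
  row 3: 0  1  1  2  3
  row 4: 1  2  2  3  4
  row 5: 1  2  3  4  5

the unique w with this rank table is (4, 2, 5, 1, 3).

3 SE-corners of the 6-cell Rothe diagram give Ess(w):

[(1, 3, 0), (3, 1, 0), (3, 3, 1)]


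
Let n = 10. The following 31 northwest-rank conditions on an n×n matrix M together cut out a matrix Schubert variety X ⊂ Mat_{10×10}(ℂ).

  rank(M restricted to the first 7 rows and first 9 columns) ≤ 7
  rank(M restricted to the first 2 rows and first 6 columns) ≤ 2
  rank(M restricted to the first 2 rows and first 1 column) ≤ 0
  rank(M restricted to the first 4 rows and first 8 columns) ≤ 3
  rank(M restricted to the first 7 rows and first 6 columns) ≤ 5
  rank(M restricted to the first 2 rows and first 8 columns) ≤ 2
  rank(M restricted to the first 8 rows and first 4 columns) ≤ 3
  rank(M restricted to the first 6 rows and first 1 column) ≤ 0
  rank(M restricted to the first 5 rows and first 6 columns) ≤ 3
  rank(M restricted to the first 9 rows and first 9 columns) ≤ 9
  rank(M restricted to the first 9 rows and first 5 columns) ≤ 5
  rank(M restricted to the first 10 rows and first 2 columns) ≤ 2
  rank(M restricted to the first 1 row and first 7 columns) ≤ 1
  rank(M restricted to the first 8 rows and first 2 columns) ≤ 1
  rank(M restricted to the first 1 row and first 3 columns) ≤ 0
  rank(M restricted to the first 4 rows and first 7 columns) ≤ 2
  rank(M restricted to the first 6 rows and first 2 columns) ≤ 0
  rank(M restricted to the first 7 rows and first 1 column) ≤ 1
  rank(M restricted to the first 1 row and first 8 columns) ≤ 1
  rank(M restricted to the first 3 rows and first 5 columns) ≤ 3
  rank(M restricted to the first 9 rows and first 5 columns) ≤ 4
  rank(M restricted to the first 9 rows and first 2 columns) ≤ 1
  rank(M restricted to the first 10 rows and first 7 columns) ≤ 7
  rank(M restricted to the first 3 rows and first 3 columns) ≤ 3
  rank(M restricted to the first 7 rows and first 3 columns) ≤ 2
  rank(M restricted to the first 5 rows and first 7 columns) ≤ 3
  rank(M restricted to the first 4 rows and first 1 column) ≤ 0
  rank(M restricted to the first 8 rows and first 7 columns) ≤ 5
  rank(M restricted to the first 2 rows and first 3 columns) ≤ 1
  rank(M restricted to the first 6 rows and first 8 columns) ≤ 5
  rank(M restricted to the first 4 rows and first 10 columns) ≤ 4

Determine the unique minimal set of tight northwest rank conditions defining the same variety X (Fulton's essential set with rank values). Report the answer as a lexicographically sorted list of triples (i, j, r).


Rank table r_w(10×10) implied by the 31 constraints:

  0  0  0  1  1  1  1  1  1  1
  0  0  1  2  2  2  2  2  2  2
  0  0  1  2  2  2  2  3  3  3
  0  0  1  2  2  2  2  3  4  4
  0  0  1  2  3  3  3  4  5  5
  0  0  1  2  3  4  4  5  6  6
  1  1  2  3  4  5  5  6  7  7
  1  1  2  3  4  5  5  6  7  8
  1  1  2  3  4  5  6  7  8  9
  1  2  3  4  5  6  7  8  9  10

the unique w with this rank table is (4, 3, 8, 9, 5, 6, 1, 10, 7, 2).

|D(w)|=22, |Ess(w)|=5:

[(1, 3, 0), (4, 7, 2), (6, 2, 0), (8, 7, 5), (9, 2, 1)]


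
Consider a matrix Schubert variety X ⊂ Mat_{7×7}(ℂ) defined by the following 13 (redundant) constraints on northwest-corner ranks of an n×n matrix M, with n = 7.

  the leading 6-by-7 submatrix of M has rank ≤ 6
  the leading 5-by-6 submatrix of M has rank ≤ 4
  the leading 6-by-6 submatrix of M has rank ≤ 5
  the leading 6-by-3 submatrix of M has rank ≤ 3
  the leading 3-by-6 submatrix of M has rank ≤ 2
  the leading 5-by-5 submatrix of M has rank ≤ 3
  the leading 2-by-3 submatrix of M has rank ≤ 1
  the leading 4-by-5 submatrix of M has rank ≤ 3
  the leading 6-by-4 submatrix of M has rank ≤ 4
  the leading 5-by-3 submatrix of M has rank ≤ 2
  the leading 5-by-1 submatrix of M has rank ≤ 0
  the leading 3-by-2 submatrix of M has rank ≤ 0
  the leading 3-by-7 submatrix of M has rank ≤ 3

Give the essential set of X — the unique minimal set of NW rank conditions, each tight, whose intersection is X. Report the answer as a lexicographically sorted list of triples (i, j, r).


The tightest implied rank at each (i,j), from the 13 conditions:

  R[1]: 0 0 1 1 1 1 1
  R[2]: 0 0 1 2 2 2 2
  R[3]: 0 0 1 2 2 2 3
  R[4]: 0 1 2 3 3 3 4
  R[5]: 0 1 2 3 3 4 5
  R[6]: 1 2 3 4 4 5 6
  R[7]: 1 2 3 4 5 6 7

giving w = (3, 4, 7, 2, 6, 1, 5) via Δ²R.

Fulton essential set (4 of the 11 Rothe cells):

[(3, 2, 0), (3, 6, 2), (5, 1, 0), (5, 5, 3)]


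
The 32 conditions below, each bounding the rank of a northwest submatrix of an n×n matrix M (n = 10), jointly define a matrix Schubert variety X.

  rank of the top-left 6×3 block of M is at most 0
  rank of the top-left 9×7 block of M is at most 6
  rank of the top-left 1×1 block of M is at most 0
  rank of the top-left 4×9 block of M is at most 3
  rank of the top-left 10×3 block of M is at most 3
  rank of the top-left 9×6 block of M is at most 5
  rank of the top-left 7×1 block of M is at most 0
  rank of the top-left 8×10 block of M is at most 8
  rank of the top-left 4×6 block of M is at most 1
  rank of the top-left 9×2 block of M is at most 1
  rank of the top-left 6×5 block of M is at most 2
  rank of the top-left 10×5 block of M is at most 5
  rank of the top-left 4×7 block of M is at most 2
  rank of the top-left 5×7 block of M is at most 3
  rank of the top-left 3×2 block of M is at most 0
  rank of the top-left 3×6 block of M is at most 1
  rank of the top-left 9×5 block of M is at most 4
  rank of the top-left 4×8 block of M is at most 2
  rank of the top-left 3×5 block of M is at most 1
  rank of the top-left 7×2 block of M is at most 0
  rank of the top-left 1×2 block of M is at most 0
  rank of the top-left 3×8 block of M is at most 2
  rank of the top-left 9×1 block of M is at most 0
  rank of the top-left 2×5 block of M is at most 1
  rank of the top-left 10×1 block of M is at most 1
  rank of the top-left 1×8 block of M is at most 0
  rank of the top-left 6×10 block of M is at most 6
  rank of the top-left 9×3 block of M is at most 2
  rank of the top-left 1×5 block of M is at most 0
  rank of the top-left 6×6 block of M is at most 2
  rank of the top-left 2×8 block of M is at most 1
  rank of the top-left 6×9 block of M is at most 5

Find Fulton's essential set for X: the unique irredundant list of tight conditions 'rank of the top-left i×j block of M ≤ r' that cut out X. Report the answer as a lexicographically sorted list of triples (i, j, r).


Recovering R(i,j) via the rank-extension bound from the 32 conditions:

  row 1: 0 | 0 | 0 | 0 | 0 | 0 | 0 | 0 | 1 | 1
  row 2: 0 | 0 | 0 | 1 | 1 | 1 | 1 | 1 | 2 | 2
  row 3: 0 | 0 | 0 | 1 | 1 | 1 | 2 | 2 | 3 | 3
  row 4: 0 | 0 | 0 | 1 | 1 | 1 | 2 | 2 | 3 | 4
  row 5: 0 | 0 | 0 | 1 | 2 | 2 | 3 | 3 | 4 | 5
  row 6: 0 | 0 | 0 | 1 | 2 | 2 | 3 | 4 | 5 | 6
  row 7: 0 | 0 | 1 | 2 | 3 | 3 | 4 | 5 | 6 | 7
  row 8: 0 | 1 | 2 | 3 | 4 | 4 | 5 | 6 | 7 | 8
  row 9: 0 | 1 | 2 | 3 | 4 | 5 | 6 | 7 | 8 | 9
  row 10: 1 | 2 | 3 | 4 | 5 | 6 | 7 | 8 | 9 | 10

so w = (9, 4, 7, 10, 5, 8, 3, 2, 6, 1).

Fulton essential set (7 of the 33 Rothe cells):

[(1, 8, 0), (4, 6, 1), (4, 8, 2), (6, 3, 0), (6, 6, 2), (7, 2, 0), (9, 1, 0)]


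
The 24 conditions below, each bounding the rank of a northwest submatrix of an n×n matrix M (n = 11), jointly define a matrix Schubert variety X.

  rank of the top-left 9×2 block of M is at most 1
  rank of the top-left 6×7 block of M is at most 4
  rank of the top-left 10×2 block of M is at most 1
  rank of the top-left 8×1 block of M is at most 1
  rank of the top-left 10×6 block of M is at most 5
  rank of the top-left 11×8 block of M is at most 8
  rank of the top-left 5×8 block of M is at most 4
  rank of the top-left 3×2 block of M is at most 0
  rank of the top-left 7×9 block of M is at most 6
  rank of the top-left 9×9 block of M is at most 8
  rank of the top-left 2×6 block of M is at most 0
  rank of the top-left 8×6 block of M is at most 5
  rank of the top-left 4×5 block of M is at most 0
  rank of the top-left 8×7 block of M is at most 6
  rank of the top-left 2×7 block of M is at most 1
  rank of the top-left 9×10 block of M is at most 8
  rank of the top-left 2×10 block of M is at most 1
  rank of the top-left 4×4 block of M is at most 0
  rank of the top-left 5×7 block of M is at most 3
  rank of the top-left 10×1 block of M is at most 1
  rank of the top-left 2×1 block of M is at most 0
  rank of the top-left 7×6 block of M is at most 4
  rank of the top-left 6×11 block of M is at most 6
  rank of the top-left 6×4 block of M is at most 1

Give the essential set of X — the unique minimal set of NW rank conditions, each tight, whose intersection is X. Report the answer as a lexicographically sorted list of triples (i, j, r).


Reconstructing r_w from the 24 given conditions:

  0 | 0 | 0 | 0 | 0 | 0 | 1 | 1 | 1 | 1 | 1
  0 | 0 | 0 | 0 | 0 | 0 | 1 | 1 | 1 | 1 | 2
  0 | 0 | 0 | 0 | 0 | 1 | 2 | 2 | 2 | 2 | 3
  0 | 0 | 0 | 0 | 0 | 1 | 2 | 3 | 3 | 3 | 4
  1 | 1 | 1 | 1 | 1 | 2 | 3 | 4 | 4 | 4 | 5
  1 | 1 | 1 | 1 | 2 | 3 | 4 | 5 | 5 | 5 | 6
  1 | 1 | 2 | 2 | 3 | 4 | 5 | 6 | 6 | 6 | 7
  1 | 1 | 2 | 3 | 4 | 5 | 6 | 7 | 7 | 7 | 8
  1 | 1 | 2 | 3 | 4 | 5 | 6 | 7 | 8 | 8 | 9
  1 | 1 | 2 | 3 | 4 | 5 | 6 | 7 | 8 | 9 | 10
  1 | 2 | 3 | 4 | 5 | 6 | 7 | 8 | 9 | 10 | 11

the unique w with this rank table is (7, 11, 6, 8, 1, 5, 3, 4, 9, 10, 2).

5 SE-corners of the 32-cell Rothe diagram give Ess(w):

[(2, 6, 0), (2, 10, 1), (4, 5, 0), (6, 4, 1), (10, 2, 1)]


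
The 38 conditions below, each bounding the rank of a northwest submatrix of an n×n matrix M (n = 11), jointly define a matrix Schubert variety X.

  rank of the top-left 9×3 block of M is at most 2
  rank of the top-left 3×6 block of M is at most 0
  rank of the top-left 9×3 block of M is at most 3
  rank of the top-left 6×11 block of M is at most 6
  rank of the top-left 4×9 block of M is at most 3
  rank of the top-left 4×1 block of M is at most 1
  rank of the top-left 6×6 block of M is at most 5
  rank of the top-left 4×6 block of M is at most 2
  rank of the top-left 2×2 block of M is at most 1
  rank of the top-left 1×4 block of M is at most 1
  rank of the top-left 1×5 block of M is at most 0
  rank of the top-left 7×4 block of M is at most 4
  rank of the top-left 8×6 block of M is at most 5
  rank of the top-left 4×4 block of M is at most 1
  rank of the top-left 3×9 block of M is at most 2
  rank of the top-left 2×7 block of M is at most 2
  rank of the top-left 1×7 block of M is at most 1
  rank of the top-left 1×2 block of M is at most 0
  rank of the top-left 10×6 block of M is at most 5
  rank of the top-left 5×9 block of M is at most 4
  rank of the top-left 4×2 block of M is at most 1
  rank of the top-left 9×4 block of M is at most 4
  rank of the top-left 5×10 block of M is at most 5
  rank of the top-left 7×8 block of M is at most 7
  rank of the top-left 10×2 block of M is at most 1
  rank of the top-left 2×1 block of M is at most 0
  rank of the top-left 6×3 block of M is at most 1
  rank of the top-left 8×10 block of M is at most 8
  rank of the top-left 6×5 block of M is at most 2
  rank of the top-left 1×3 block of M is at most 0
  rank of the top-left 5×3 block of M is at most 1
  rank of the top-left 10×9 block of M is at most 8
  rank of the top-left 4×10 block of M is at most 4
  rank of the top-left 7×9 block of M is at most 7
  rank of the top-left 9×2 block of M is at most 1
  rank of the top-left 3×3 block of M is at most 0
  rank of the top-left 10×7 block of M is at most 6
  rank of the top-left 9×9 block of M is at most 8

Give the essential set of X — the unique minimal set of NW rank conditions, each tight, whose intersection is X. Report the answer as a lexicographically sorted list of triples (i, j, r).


Recovering R(i,j) via the rank-extension bound from the 38 conditions:

  row 1: 0 | 0 | 0 | 0 | 0 | 0 | 1 | 1 | 1 | 1 | 1
  row 2: 0 | 0 | 0 | 0 | 0 | 0 | 1 | 2 | 2 | 2 | 2
  row 3: 0 | 0 | 0 | 0 | 0 | 0 | 1 | 2 | 2 | 3 | 3
  row 4: 1 | 1 | 1 | 1 | 1 | 1 | 2 | 3 | 3 | 4 | 4
  row 5: 1 | 1 | 1 | 2 | 2 | 2 | 3 | 4 | 4 | 5 | 5
  row 6: 1 | 1 | 1 | 2 | 2 | 3 | 4 | 5 | 5 | 6 | 6
  row 7: 1 | 1 | 2 | 3 | 3 | 4 | 5 | 6 | 6 | 7 | 7
  row 8: 1 | 1 | 2 | 3 | 4 | 5 | 6 | 7 | 7 | 8 | 8
  row 9: 1 | 1 | 2 | 3 | 4 | 5 | 6 | 7 | 8 | 9 | 9
  row 10: 1 | 1 | 2 | 3 | 4 | 5 | 6 | 7 | 8 | 9 | 10
  row 11: 1 | 2 | 3 | 4 | 5 | 6 | 7 | 8 | 9 | 10 | 11

the unique w with this rank table is (7, 8, 10, 1, 4, 6, 3, 5, 9, 11, 2).

Fulton essential set (5 of the 28 Rothe cells):

[(3, 6, 0), (3, 9, 2), (6, 3, 1), (6, 5, 2), (10, 2, 1)]


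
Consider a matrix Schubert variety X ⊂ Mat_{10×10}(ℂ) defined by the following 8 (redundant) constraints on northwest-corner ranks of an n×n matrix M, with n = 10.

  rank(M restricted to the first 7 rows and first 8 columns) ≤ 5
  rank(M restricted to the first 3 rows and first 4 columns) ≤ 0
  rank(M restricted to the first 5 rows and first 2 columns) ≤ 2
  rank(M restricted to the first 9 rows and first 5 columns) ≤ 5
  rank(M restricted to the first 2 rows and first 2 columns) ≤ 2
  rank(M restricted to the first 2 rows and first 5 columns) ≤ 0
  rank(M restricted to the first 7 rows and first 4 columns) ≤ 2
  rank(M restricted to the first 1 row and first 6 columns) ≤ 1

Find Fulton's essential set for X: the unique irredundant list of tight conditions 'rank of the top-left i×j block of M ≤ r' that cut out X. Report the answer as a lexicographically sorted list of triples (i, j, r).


Recovering R(i,j) via the rank-extension bound from the 8 conditions:

  0  0  0  0  0  1  1  1  1  1
  0  0  0  0  0  1  2  2  2  2
  0  0  0  0  1  2  3  3  3  3
  1  1  1  1  2  3  4  4  4  4
  1  2  2  2  3  4  5  5  5  5
  1  2  2  2  3  4  5  5  6  6
  1  2  2  2  3  4  5  5  6  7
  1  2  3  3  4  5  6  6  7  8
  1  2  3  4  5  6  7  7  8  9
  1  2  3  4  5  6  7  8  9  10

giving w = (6, 7, 5, 1, 2, 9, 10, 3, 4, 8) via Δ²R.

4 SE-corners of the 20-cell Rothe diagram give Ess(w):

[(2, 5, 0), (3, 4, 0), (7, 4, 2), (7, 8, 5)]


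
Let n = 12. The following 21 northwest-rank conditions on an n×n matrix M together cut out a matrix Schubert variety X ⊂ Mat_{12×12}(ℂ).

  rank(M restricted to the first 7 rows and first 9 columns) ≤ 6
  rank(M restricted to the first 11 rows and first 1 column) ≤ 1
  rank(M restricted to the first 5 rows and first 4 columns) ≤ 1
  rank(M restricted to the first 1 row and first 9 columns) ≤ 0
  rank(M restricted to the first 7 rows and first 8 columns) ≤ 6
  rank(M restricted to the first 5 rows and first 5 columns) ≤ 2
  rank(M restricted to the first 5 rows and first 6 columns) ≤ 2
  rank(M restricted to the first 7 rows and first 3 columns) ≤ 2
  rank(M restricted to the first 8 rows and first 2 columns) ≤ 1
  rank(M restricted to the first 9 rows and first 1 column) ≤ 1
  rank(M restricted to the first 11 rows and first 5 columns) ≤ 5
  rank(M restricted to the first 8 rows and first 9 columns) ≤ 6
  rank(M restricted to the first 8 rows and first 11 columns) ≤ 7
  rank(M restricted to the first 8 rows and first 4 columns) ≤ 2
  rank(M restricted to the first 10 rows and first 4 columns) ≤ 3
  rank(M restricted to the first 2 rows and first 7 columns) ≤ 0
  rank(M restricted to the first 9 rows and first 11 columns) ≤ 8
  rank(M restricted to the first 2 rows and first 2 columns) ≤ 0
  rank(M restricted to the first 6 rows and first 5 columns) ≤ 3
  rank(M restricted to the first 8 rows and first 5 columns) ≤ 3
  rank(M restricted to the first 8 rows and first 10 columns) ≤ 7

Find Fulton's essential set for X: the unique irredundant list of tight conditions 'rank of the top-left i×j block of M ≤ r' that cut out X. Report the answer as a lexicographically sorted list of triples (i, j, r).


Computing R[i][j] = min implied NW-rank bound (n=12, 21 conditions):

  R[1]: 0, 0, 0, 0, 0, 0, 0, 0, 0, 1, 1, 1
  R[2]: 0, 0, 0, 0, 0, 0, 0, 1, 1, 2, 2, 2
  R[3]: 1, 1, 1, 1, 1, 1, 1, 2, 2, 3, 3, 3
  R[4]: 1, 1, 1, 1, 2, 2, 2, 3, 3, 4, 4, 4
  R[5]: 1, 1, 1, 1, 2, 2, 3, 4, 4, 5, 5, 5
  R[6]: 1, 1, 2, 2, 3, 3, 4, 5, 5, 6, 6, 6
  R[7]: 1, 1, 2, 2, 3, 4, 5, 6, 6, 7, 7, 7
  R[8]: 1, 1, 2, 2, 3, 4, 5, 6, 6, 7, 7, 8
  R[9]: 1, 2, 3, 3, 4, 5, 6, 7, 7, 8, 8, 9
  R[10]: 1, 2, 3, 3, 4, 5, 6, 7, 8, 9, 9, 10
  R[11]: 1, 2, 3, 4, 5, 6, 7, 8, 9, 10, 10, 11
  R[12]: 1, 2, 3, 4, 5, 6, 7, 8, 9, 10, 11, 12

hence w(1..12) = (10, 8, 1, 5, 7, 3, 6, 12, 2, 9, 4, 11).

ℓ(w)=31; the 9 essential cells (i,j,r):

[(1, 9, 0), (2, 7, 0), (5, 4, 1), (5, 6, 2), (8, 2, 1), (8, 4, 2), (8, 9, 6), (8, 11, 7), (10, 4, 3)]


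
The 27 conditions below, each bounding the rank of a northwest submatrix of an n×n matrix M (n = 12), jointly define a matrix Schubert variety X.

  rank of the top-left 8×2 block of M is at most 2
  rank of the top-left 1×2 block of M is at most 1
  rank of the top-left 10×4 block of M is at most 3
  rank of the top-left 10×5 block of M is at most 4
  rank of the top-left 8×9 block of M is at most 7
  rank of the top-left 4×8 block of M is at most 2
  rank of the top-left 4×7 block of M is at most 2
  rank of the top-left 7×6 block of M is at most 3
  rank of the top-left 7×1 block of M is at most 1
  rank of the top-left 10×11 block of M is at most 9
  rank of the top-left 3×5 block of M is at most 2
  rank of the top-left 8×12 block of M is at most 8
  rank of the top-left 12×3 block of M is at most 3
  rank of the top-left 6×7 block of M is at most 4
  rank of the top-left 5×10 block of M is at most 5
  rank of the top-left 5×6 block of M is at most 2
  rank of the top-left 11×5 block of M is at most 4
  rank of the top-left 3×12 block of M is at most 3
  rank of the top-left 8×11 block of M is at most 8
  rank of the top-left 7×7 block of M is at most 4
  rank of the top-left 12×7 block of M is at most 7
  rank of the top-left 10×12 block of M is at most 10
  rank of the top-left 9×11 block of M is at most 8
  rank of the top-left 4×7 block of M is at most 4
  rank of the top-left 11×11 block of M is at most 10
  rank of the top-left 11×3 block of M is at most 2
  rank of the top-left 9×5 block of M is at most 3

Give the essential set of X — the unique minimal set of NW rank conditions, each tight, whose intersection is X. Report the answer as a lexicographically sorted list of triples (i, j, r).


Recovering R(i,j) via the rank-extension bound from the 27 conditions:

  R[1]: 1 1 1 1 1 1 1 1 1 1 1 1
  R[2]: 1 2 2 2 2 2 2 2 2 2 2 2
  R[3]: 1 2 2 2 2 2 2 2 3 3 3 3
  R[4]: 1 2 2 2 2 2 2 2 3 4 4 4
  R[5]: 1 2 2 2 2 2 3 3 4 5 5 5
  R[6]: 1 2 2 3 3 3 4 4 5 6 6 6
  R[7]: 1 2 2 3 3 3 4 5 6 7 7 7
  R[8]: 1 2 2 3 3 4 5 6 7 8 8 8
  R[9]: 1 2 2 3 3 4 5 6 7 8 8 9
  R[10]: 1 2 2 3 4 5 6 7 8 9 9 10
  R[11]: 1 2 2 3 4 5 6 7 8 9 10 11
  R[12]: 1 2 3 4 5 6 7 8 9 10 11 12

hence w(1..12) = (1, 2, 9, 10, 7, 4, 8, 6, 12, 5, 11, 3).

6 SE-corners of the 27-cell Rothe diagram give Ess(w):

[(4, 8, 2), (5, 6, 2), (7, 6, 3), (9, 5, 3), (9, 11, 8), (11, 3, 2)]


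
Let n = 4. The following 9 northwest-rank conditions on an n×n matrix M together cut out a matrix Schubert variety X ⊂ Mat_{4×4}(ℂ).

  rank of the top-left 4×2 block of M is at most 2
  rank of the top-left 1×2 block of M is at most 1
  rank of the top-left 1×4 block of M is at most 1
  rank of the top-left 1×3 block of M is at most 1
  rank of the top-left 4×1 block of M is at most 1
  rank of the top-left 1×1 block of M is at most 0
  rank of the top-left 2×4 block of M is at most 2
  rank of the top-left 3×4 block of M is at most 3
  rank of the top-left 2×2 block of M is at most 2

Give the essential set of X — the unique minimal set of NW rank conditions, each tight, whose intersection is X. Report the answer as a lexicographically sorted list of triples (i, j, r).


Computing R[i][j] = min implied NW-rank bound (n=4, 9 conditions):

  row 1: 0, 1, 1, 1
  row 2: 1, 2, 2, 2
  row 3: 1, 2, 3, 3
  row 4: 1, 2, 3, 4

giving w = (2, 1, 3, 4) via Δ²R.

Fulton essential set (the sole Rothe cell):

[(1, 1, 0)]


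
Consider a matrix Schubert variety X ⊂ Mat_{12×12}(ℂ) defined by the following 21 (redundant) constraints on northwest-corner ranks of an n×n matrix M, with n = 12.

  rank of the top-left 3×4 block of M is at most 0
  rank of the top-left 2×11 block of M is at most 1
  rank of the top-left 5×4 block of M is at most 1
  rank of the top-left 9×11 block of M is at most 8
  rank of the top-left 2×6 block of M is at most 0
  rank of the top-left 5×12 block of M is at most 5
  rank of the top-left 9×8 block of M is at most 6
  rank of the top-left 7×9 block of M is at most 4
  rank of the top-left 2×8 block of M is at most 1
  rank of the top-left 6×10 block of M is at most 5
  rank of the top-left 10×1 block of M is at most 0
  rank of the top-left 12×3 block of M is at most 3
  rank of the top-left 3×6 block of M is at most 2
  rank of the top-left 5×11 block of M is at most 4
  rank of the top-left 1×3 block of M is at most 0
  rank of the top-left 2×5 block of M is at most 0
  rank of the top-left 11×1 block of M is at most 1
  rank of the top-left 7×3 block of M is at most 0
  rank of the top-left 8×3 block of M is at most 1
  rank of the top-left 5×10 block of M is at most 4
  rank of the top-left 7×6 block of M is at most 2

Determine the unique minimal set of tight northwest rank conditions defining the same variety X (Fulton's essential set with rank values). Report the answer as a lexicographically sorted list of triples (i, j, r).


Propagating the 21 rank bounds to every northwest block:

  row 1: 0, 0, 0, 0, 0, 0, 1, 1, 1, 1, 1, 1
  row 2: 0, 0, 0, 0, 0, 0, 1, 1, 1, 1, 1, 2
  row 3: 0, 0, 0, 0, 1, 1, 2, 2, 2, 2, 2, 3
  row 4: 0, 0, 0, 1, 2, 2, 3, 3, 3, 3, 3, 4
  row 5: 0, 0, 0, 1, 2, 2, 3, 4, 4, 4, 4, 5
  row 6: 0, 0, 0, 1, 2, 2, 3, 4, 4, 5, 5, 6
  row 7: 0, 0, 0, 1, 2, 2, 3, 4, 4, 5, 6, 7
  row 8: 0, 1, 1, 2, 3, 3, 4, 5, 5, 6, 7, 8
  row 9: 0, 1, 2, 3, 4, 4, 5, 6, 6, 7, 8, 9
  row 10: 0, 1, 2, 3, 4, 5, 6, 7, 7, 8, 9, 10
  row 11: 1, 2, 3, 4, 5, 6, 7, 8, 8, 9, 10, 11
  row 12: 1, 2, 3, 4, 5, 6, 7, 8, 9, 10, 11, 12

hence w(1..12) = (7, 12, 5, 4, 8, 10, 11, 2, 3, 6, 1, 9).

|D(w)|=40, |Ess(w)|=7:

[(2, 6, 0), (2, 11, 1), (3, 4, 0), (7, 3, 0), (7, 6, 2), (7, 9, 4), (10, 1, 0)]


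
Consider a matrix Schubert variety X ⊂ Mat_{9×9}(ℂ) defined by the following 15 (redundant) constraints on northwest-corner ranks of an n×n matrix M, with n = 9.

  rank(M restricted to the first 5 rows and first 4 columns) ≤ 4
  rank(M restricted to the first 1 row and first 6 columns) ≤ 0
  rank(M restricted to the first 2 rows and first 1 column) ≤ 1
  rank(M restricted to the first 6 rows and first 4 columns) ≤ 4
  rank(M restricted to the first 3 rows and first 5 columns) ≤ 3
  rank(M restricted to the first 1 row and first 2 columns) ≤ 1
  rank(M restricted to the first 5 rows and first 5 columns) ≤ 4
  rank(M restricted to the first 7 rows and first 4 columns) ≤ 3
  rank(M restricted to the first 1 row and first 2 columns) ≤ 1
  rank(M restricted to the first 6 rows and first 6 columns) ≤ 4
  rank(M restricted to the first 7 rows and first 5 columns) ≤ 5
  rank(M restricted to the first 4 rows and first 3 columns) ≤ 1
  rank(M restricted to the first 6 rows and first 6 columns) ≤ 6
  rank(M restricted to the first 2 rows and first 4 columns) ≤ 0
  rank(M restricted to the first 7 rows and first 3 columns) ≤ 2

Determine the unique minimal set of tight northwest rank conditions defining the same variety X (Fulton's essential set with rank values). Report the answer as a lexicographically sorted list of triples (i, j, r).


The tightest implied rank at each (i,j), from the 15 conditions:

  0 | 0 | 0 | 0 | 0 | 0 | 1 | 1 | 1
  0 | 0 | 0 | 0 | 1 | 1 | 2 | 2 | 2
  1 | 1 | 1 | 1 | 2 | 2 | 3 | 3 | 3
  1 | 1 | 1 | 2 | 3 | 3 | 4 | 4 | 4
  1 | 2 | 2 | 3 | 4 | 4 | 5 | 5 | 5
  1 | 2 | 2 | 3 | 4 | 4 | 5 | 6 | 6
  1 | 2 | 2 | 3 | 4 | 5 | 6 | 7 | 7
  1 | 2 | 3 | 4 | 5 | 6 | 7 | 8 | 8
  1 | 2 | 3 | 4 | 5 | 6 | 7 | 8 | 9

the unique w with this rank table is (7, 5, 1, 4, 2, 8, 6, 3, 9).

D(w) has 15 cells with 5 SE-corners; essential set:

[(1, 6, 0), (2, 4, 0), (4, 3, 1), (6, 6, 4), (7, 3, 2)]


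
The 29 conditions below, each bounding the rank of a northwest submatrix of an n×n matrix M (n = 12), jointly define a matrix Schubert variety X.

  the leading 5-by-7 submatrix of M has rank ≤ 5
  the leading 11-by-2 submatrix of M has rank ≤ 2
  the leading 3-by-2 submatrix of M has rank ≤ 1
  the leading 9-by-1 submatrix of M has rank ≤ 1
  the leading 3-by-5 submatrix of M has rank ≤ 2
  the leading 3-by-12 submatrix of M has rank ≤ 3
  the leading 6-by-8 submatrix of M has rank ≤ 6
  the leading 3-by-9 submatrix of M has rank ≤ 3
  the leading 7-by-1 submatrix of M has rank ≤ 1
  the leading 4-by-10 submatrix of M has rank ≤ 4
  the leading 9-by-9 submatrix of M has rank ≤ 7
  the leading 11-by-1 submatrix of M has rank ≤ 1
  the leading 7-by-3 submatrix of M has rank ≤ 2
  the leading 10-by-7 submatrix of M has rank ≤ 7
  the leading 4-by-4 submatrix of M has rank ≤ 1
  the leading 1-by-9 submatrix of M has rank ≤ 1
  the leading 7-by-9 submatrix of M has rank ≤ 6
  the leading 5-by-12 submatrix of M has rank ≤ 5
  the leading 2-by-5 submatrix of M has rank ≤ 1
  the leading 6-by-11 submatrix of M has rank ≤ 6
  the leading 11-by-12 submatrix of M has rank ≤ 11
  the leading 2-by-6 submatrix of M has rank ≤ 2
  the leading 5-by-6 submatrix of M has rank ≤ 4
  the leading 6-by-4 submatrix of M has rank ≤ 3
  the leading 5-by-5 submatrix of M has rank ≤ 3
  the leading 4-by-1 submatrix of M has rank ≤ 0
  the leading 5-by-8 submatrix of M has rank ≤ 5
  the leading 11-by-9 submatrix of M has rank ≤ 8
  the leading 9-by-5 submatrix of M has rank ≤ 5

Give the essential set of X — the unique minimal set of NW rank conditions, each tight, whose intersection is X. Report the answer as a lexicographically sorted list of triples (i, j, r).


Rank table r_w(12×12) implied by the 29 constraints:

  0 1 1 1 1 1 1 1 1 1 1 1
  0 1 1 1 1 2 2 2 2 2 2 2
  0 1 1 1 2 3 3 3 3 3 3 3
  0 1 1 1 2 3 4 4 4 4 4 4
  1 2 2 2 3 4 5 5 5 5 5 5
  1 2 2 3 4 5 6 6 6 6 6 6
  1 2 2 3 4 5 6 6 6 7 7 7
  1 2 3 4 5 6 7 7 7 8 8 8
  1 2 3 4 5 6 7 7 7 8 9 9
  1 2 3 4 5 6 7 8 8 9 10 10
  1 2 3 4 5 6 7 8 8 9 10 11
  1 2 3 4 5 6 7 8 9 10 11 12

second differences of R give the permutation w = (2, 6, 5, 7, 1, 4, 10, 3, 11, 8, 12, 9).

7 SE-corners of the 18-cell Rothe diagram give Ess(w):

[(2, 5, 1), (4, 1, 0), (4, 4, 1), (7, 3, 2), (7, 9, 6), (9, 9, 7), (11, 9, 8)]


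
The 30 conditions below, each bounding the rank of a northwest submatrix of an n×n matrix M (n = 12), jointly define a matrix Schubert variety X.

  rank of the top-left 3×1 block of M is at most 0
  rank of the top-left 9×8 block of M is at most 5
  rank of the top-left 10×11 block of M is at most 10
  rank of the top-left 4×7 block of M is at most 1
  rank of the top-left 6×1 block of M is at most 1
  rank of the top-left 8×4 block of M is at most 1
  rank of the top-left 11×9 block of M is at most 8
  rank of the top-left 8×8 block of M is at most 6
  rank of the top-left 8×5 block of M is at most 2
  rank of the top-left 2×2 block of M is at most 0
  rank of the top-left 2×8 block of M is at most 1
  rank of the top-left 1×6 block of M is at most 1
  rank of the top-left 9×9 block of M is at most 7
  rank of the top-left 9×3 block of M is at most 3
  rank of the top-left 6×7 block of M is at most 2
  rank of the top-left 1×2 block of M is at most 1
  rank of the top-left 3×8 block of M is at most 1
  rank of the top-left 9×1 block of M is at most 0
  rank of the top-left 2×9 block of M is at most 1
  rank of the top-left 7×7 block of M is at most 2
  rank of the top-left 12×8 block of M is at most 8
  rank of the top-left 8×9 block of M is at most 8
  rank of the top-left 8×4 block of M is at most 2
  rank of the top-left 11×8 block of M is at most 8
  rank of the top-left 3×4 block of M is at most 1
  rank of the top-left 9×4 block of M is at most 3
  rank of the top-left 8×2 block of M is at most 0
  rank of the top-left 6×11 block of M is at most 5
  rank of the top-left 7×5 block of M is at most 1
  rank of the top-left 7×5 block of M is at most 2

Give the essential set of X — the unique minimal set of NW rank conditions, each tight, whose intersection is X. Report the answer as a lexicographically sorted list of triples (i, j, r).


Recovering R(i,j) via the rank-extension bound from the 30 conditions:

  row 1: 0 0 1 1 1 1 1 1 1 1 1 1
  row 2: 0 0 1 1 1 1 1 1 1 2 2 2
  row 3: 0 0 1 1 1 1 1 1 2 3 3 3
  row 4: 0 0 1 1 1 1 1 2 3 4 4 4
  row 5: 0 0 1 1 1 2 2 3 4 5 5 5
  row 6: 0 0 1 1 1 2 2 3 4 5 5 6
  row 7: 0 0 1 1 1 2 2 3 4 5 6 7
  row 8: 0 0 1 1 2 3 3 4 5 6 7 8
  row 9: 0 1 2 2 3 4 4 5 6 7 8 9
  row 10: 1 2 3 3 4 5 5 6 7 8 9 10
  row 11: 1 2 3 4 5 6 6 7 8 9 10 11
  row 12: 1 2 3 4 5 6 7 8 9 10 11 12

reading off 1-entries of Δ²R: w = (3, 10, 9, 8, 6, 12, 11, 5, 2, 1, 4, 7).

D(w) has 42 cells with 9 SE-corners; essential set:

[(2, 9, 1), (3, 8, 1), (4, 7, 1), (6, 11, 5), (7, 5, 1), (7, 7, 2), (8, 2, 0), (8, 4, 1), (9, 1, 0)]


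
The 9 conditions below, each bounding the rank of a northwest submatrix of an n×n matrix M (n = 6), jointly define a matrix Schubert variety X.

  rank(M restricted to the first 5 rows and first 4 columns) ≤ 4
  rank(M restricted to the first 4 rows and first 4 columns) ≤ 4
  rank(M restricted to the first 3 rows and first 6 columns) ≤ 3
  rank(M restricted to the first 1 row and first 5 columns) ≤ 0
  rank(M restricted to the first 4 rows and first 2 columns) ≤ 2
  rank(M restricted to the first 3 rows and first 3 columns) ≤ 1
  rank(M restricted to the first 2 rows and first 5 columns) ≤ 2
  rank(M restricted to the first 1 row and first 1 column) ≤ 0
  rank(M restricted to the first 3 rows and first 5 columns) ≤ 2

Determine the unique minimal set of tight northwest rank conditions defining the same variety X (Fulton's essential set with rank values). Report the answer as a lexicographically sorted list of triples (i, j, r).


Rank table r_w(6×6) implied by the 9 constraints:

  i=1: 0  0  0  0  0  1
  i=2: 1  1  1  1  1  2
  i=3: 1  1  1  2  2  3
  i=4: 1  2  2  3  3  4
  i=5: 1  2  3  4  4  5
  i=6: 1  2  3  4  5  6

giving w = (6, 1, 4, 2, 3, 5) via Δ²R.

D(w) has 7 cells with 2 SE-corners; essential set:

[(1, 5, 0), (3, 3, 1)]


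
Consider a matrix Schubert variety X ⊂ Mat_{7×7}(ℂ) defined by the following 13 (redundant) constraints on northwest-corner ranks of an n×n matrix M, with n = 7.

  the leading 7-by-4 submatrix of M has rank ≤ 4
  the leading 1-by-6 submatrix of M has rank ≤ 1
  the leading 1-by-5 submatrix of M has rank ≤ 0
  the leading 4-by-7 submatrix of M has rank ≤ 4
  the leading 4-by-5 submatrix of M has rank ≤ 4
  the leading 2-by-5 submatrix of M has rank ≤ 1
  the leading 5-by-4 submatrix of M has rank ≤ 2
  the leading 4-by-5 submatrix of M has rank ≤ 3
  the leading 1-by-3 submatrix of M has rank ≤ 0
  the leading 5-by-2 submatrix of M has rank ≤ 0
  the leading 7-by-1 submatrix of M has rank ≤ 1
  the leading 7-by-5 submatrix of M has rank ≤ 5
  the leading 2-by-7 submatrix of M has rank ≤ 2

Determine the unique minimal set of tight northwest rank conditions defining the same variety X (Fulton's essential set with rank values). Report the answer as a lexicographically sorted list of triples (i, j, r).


Rank table r_w(7×7) implied by the 13 constraints:

  row 1: 0, 0, 0, 0, 0, 1, 1
  row 2: 0, 0, 1, 1, 1, 2, 2
  row 3: 0, 0, 1, 2, 2, 3, 3
  row 4: 0, 0, 1, 2, 3, 4, 4
  row 5: 0, 0, 1, 2, 3, 4, 5
  row 6: 1, 1, 2, 3, 4, 5, 6
  row 7: 1, 2, 3, 4, 5, 6, 7

reading off 1-entries of Δ²R: w = (6, 3, 4, 5, 7, 1, 2).

ℓ(w)=13; the 2 essential cells (i,j,r):

[(1, 5, 0), (5, 2, 0)]


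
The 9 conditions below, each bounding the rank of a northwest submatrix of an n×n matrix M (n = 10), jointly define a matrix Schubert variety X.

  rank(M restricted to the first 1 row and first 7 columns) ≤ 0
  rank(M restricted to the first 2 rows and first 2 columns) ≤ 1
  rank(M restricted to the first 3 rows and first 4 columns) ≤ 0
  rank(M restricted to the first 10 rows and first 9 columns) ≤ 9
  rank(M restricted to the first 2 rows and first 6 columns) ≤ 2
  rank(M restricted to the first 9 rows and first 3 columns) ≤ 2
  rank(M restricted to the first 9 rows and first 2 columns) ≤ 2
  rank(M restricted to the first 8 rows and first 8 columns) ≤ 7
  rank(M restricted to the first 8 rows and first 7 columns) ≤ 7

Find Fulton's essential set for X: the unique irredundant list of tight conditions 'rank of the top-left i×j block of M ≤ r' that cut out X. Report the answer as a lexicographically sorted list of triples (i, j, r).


Reconstructing r_w from the 9 given conditions:

  row 1: 0, 0, 0, 0, 0, 0, 0, 1, 1, 1
  row 2: 0, 0, 0, 0, 1, 1, 1, 2, 2, 2
  row 3: 0, 0, 0, 0, 1, 2, 2, 3, 3, 3
  row 4: 1, 1, 1, 1, 2, 3, 3, 4, 4, 4
  row 5: 1, 2, 2, 2, 3, 4, 4, 5, 5, 5
  row 6: 1, 2, 2, 3, 4, 5, 5, 6, 6, 6
  row 7: 1, 2, 2, 3, 4, 5, 6, 7, 7, 7
  row 8: 1, 2, 2, 3, 4, 5, 6, 7, 8, 8
  row 9: 1, 2, 2, 3, 4, 5, 6, 7, 8, 9
  row 10: 1, 2, 3, 4, 5, 6, 7, 8, 9, 10

giving w = (8, 5, 6, 1, 2, 4, 7, 9, 10, 3) via Δ²R.

|D(w)|=19, |Ess(w)|=3:

[(1, 7, 0), (3, 4, 0), (9, 3, 2)]


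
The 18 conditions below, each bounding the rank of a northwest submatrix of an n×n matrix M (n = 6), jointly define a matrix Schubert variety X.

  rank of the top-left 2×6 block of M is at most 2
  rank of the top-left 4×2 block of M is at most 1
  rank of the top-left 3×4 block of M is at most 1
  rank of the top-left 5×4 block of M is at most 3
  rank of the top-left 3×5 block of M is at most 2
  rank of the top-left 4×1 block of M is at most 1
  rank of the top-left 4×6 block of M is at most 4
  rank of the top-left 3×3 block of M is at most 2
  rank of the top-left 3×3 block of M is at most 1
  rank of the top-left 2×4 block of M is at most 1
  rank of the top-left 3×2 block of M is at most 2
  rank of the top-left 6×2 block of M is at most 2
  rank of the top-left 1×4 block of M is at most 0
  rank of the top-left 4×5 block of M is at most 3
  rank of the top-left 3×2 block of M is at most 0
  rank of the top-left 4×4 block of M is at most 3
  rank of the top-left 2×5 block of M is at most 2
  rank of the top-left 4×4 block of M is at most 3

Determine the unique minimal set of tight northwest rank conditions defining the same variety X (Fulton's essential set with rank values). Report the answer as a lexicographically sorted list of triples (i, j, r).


The tightest implied rank at each (i,j), from the 18 conditions:

  row 1: 0 | 0 | 0 | 0 | 1 | 1
  row 2: 0 | 0 | 1 | 1 | 2 | 2
  row 3: 0 | 0 | 1 | 1 | 2 | 3
  row 4: 1 | 1 | 2 | 2 | 3 | 4
  row 5: 1 | 2 | 3 | 3 | 4 | 5
  row 6: 1 | 2 | 3 | 4 | 5 | 6

giving w = (5, 3, 6, 1, 2, 4) via Δ²R.

|D(w)|=9, |Ess(w)|=3:

[(1, 4, 0), (3, 2, 0), (3, 4, 1)]
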